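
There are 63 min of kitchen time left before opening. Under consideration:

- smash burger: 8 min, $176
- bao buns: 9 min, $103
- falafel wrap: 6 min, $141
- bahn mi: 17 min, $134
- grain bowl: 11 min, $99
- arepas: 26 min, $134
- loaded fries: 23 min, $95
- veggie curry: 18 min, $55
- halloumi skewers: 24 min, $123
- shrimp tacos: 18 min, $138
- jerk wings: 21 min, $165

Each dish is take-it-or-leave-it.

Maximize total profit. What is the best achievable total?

Density check — falafel wrap 23.50, smash burger 22.00, bao buns 11.44 are the best per min.
A density-first pass picks smash burger + bao buns + falafel wrap + bahn mi + grain bowl — 653 at 51 min.
Replace bahn mi and grain bowl with shrimp tacos + jerk wings: the trade gains 70 net, giving 723 at 62 min.
Next best is smash burger + bao buns + falafel wrap + bahn mi + jerk wings at 719 (61 min) — short by 4.

723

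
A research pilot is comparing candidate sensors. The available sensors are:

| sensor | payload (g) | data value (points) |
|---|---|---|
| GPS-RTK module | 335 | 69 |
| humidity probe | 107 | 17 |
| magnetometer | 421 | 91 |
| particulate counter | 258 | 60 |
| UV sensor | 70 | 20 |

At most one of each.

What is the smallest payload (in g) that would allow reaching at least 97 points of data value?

Need the lightest bundle worth ≥ 97.
humidity probe + particulate counter + UV sensor: 97 data value at 435 g.
Any bundle with less than 435 g falls short of 97.

435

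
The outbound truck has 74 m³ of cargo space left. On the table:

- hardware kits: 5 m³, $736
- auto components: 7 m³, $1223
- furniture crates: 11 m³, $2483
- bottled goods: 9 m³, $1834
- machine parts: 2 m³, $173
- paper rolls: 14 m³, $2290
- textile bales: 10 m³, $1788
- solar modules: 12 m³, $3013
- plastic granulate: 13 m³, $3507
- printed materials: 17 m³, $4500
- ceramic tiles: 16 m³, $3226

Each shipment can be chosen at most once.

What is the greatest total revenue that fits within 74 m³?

Greedy by ratio would take furniture crates + bottled goods + machine parts + textile bales + solar modules + plastic granulate + printed materials: 74 m³ used, total 17298.
Reworking the packing: hardware kits + furniture crates + solar modules + plastic granulate + printed materials + ceramic tiles uses 74 m³ and improves the total to 17465.

17465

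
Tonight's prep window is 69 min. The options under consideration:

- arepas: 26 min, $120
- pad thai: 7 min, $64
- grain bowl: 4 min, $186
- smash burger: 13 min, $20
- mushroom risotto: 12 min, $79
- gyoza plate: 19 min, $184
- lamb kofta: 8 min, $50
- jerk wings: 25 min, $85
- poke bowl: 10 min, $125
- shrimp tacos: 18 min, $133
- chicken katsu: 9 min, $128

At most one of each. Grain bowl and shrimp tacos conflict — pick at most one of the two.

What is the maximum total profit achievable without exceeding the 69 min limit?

816

Pad thai + grain bowl + mushroom risotto + gyoza plate + lamb kofta + poke bowl + chicken katsu uses 69 of the 69 min and totals 816.
No other feasible combination exceeds 816.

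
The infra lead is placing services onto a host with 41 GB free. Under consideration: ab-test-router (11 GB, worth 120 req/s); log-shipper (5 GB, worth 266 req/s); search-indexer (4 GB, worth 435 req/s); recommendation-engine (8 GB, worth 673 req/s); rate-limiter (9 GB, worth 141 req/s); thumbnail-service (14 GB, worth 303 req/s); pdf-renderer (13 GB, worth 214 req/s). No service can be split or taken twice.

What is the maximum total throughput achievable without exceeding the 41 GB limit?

By throughput per GB: search-indexer 108.75, recommendation-engine 84.12, log-shipper 53.20, thumbnail-service 21.64 lead.
Taking log-shipper + search-indexer + recommendation-engine + rate-limiter + thumbnail-service: 40 GB used, 1818 in throughput.
Runner-up log-shipper + search-indexer + recommendation-engine + rate-limiter + pdf-renderer tops out at 1729.

1818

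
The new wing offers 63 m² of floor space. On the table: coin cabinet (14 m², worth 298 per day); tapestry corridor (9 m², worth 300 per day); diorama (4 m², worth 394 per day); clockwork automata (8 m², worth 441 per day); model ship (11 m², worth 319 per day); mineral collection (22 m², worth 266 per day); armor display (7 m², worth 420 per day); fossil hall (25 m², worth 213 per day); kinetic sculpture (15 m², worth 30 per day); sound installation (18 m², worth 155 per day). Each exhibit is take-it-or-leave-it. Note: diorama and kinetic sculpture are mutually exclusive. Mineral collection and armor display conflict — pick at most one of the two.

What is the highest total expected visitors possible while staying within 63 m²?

2172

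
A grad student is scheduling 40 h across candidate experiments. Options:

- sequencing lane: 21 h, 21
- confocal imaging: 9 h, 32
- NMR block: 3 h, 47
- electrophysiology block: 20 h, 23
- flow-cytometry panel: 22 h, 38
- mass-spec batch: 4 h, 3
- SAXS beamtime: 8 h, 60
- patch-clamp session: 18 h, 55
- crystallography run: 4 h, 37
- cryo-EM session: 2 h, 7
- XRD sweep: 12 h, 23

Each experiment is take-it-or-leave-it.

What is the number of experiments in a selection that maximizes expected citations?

The maximum expected citations within 40 h is 209.
One optimal bundle: NMR block + mass-spec batch + SAXS beamtime + patch-clamp session + crystallography run + cryo-EM session (39 h).
All optima have 6 experiments.

6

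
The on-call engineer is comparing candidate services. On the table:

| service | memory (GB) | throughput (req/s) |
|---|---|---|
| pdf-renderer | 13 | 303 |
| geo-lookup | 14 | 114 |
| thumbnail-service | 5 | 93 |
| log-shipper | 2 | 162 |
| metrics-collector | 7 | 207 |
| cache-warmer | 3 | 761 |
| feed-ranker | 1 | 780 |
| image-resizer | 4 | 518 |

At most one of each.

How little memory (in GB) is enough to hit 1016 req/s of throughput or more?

4

Look for the lowest-memory combination reaching 1016.
cache-warmer + feed-ranker reaches 1541 using 4 GB.
Any bundle with less than 4 GB falls short of 1016.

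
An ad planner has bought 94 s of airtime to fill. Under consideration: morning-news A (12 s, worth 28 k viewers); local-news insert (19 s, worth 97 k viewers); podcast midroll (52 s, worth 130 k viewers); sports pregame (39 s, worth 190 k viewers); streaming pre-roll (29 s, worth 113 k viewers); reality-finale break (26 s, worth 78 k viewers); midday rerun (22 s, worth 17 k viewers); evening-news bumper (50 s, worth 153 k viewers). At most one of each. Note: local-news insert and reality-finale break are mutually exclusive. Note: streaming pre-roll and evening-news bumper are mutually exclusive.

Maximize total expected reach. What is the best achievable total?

400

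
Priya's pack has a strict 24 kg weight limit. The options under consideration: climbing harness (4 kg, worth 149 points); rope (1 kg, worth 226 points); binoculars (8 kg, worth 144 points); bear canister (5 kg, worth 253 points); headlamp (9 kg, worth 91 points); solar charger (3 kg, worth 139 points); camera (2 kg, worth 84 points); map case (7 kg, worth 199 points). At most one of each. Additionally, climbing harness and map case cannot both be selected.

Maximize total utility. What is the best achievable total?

995

Climbing harness + rope + binoculars + bear canister + solar charger + camera uses 23 of the 24 kg and totals 995.
The closest alternative, rope + binoculars + bear canister + solar charger + map case, reaches only 961.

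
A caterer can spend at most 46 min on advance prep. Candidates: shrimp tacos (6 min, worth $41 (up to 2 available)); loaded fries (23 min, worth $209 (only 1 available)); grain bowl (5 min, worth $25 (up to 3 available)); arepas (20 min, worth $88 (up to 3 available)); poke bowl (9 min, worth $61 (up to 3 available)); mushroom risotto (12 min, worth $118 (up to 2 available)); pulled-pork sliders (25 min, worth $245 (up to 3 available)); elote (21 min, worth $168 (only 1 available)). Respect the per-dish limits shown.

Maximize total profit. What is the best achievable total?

424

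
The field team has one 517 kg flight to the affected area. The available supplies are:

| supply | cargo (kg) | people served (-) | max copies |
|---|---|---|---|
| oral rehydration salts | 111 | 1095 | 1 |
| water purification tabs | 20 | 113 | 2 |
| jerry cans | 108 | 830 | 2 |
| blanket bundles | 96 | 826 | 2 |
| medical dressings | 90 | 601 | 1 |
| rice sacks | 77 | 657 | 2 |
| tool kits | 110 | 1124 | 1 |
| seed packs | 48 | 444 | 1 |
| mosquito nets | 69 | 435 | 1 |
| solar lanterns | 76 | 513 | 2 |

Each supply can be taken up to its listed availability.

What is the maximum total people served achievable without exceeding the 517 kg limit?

Taking the top-ratio supplies first gives oral rehydration salts + 2×water purification tabs + 2×blanket bundles + tool kits + seed packs for 4541 (501 kg).
Dropping water purification tabs and seed packs frees 68 kg; slotting in rice sacks (77 kg) lifts the total to 4641 at 510 kg.
Nothing else within 517 kg beats 4641.

4641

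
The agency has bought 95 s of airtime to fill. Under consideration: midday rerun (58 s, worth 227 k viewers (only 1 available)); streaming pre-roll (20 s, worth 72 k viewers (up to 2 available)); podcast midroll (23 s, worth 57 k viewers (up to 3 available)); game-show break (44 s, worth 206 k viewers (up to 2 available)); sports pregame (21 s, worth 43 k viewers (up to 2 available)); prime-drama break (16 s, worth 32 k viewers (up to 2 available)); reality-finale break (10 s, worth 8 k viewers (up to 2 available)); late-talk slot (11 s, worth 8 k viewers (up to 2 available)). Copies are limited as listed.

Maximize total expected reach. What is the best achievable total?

412

2×game-show break uses 88 of the 95 s and totals 412.
That's the maximum — no swap from here does better than 412.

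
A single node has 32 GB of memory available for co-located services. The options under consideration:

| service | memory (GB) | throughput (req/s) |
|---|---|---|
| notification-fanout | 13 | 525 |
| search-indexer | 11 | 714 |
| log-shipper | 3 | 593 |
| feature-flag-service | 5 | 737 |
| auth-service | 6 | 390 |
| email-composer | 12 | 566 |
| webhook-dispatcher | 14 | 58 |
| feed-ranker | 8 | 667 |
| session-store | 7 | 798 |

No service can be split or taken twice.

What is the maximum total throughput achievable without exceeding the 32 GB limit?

Density check — log-shipper 197.67, feature-flag-service 147.40, session-store 114.00 are the best per GB.
The ratio heuristic lands on log-shipper + feature-flag-service + auth-service + feed-ranker + session-store (3185) but leaves 3 GB idle.
Dropping feed-ranker frees 8 GB; slotting in search-indexer (11 GB) lifts the total to 3232 at 32 GB.
That's the maximum — no swap from here does better than 3232.

3232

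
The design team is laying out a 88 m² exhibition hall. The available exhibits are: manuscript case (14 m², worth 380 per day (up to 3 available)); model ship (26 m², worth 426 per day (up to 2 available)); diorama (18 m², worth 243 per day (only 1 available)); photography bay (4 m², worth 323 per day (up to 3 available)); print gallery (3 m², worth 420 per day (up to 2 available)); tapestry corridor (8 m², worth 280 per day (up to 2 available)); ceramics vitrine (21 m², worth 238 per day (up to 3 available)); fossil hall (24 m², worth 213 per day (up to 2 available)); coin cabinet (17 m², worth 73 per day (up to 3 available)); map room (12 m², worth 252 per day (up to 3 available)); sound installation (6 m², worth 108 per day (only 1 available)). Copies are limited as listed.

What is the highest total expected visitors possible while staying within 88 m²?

3761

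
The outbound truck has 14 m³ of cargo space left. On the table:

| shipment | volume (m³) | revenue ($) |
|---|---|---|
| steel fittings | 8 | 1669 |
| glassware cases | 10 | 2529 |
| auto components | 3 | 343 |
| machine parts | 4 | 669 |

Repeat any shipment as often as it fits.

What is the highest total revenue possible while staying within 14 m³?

3198

Best packing: glassware cases + machine parts — 14 m³, 3198 total.
No other feasible combination exceeds 3198.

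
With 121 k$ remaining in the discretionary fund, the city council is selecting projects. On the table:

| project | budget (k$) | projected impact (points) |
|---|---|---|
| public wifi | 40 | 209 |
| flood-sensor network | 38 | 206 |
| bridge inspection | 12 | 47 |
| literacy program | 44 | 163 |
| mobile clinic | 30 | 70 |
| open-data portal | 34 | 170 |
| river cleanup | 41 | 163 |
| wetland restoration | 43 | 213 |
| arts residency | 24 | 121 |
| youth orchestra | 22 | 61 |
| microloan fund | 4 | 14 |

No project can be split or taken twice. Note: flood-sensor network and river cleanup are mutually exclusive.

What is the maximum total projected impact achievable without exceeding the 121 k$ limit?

Filling by ratio: public wifi + flood-sensor network + bridge inspection + arts residency + microloan fund for 597, with 3 k$ left unused.
The 40 k$ tied up in bridge inspection and arts residency and microloan fund is better spent on wetland restoration — total rises to 628 (121 k$).

628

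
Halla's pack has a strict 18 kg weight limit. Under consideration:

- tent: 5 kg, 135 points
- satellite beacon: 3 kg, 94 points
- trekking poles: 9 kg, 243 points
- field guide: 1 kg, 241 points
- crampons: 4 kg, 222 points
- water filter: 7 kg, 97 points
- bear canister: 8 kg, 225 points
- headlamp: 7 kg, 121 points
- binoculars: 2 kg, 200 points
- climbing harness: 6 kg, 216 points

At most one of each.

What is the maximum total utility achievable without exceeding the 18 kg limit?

A density-first pass picks satellite beacon + field guide + crampons + binoculars + climbing harness — 973 at 16 kg.
Replace satellite beacon with tent: the trade gains 41 net, giving 1014 at 18 kg.
The closest alternative, satellite beacon + field guide + crampons + bear canister + binoculars, reaches only 982.

1014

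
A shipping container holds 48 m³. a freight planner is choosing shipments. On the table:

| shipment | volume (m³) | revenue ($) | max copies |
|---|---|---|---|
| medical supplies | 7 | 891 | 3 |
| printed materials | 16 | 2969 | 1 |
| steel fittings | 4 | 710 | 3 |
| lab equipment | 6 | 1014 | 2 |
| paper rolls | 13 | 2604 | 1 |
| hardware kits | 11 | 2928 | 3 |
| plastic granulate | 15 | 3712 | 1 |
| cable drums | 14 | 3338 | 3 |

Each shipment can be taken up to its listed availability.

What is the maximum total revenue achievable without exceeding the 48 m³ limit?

12496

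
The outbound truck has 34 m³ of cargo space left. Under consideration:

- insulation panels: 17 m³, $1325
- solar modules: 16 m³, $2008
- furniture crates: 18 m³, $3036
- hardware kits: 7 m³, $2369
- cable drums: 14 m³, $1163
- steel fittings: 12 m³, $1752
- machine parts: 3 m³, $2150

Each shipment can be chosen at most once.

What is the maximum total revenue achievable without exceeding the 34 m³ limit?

7555

The ratio ordering already packs tightly: furniture crates + hardware kits + machine parts, 28 m³, 7555.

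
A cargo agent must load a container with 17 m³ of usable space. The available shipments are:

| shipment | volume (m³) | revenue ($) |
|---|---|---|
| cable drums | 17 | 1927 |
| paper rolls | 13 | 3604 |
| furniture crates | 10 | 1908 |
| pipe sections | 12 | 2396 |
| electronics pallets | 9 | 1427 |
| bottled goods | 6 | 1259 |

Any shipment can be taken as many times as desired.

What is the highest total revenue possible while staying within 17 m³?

3604

Paper rolls uses 13 of the 17 m³ and totals 3604.
No other feasible combination exceeds 3604.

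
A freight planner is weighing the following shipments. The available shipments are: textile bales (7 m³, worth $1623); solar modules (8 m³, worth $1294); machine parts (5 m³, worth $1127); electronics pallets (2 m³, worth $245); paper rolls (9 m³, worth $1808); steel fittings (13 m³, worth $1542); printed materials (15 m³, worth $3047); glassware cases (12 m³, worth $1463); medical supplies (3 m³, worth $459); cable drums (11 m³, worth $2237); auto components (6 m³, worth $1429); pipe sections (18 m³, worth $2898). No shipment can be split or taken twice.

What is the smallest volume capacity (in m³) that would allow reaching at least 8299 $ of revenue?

Look for the lowest-volume combination reaching 8299.
Taking textile bales + printed materials + cable drums + auto components gives 8336 (≥ 8299) for 39 m³.
Below 39 m³ the best achievable stays under 8299.

39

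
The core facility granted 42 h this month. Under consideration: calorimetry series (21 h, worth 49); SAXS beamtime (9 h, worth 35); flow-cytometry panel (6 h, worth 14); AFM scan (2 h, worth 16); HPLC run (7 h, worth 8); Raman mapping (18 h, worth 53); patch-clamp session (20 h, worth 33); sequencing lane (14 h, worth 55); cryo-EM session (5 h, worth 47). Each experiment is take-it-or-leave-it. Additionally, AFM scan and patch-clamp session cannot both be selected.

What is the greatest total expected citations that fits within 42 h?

171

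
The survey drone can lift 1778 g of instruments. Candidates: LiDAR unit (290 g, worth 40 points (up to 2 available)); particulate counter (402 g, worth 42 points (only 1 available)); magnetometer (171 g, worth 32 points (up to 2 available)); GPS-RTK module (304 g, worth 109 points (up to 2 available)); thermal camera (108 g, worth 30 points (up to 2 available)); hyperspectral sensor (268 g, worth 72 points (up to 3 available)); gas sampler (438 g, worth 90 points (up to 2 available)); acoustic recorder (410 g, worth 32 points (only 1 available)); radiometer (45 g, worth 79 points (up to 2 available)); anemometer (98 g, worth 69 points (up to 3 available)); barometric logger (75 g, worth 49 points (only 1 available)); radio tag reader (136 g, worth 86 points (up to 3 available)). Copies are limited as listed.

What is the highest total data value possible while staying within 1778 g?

962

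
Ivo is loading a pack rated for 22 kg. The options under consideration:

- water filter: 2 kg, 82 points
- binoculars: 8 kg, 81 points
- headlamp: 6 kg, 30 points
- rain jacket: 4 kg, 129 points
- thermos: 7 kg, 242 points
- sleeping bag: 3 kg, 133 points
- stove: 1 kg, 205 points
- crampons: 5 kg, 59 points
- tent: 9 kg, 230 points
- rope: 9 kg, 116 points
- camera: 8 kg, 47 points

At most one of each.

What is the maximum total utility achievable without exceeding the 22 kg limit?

892

Greedy by ratio would take water filter + rain jacket + thermos + sleeping bag + stove + crampons: 22 kg used, total 850.
The 9 kg tied up in rain jacket and crampons is better spent on tent — total rises to 892 (22 kg).
Every other selection either busts 22 kg or fails to beat 892.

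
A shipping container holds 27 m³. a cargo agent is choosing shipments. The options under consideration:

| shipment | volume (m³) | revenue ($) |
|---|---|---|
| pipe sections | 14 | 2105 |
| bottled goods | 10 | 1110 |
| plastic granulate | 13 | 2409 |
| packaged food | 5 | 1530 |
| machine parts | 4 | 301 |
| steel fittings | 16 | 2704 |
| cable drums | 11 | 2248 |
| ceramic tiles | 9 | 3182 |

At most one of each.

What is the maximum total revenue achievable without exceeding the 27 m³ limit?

7121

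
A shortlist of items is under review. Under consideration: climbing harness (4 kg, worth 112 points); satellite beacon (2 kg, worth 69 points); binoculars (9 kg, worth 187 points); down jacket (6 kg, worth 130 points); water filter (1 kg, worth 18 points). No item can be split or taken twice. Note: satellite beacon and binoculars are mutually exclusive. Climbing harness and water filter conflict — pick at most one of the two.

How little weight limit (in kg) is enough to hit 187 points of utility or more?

Look for the lowest-weight combination reaching 187.
satellite beacon + down jacket: 199 utility at 8 kg.
No combination under 8 kg hits 187.

8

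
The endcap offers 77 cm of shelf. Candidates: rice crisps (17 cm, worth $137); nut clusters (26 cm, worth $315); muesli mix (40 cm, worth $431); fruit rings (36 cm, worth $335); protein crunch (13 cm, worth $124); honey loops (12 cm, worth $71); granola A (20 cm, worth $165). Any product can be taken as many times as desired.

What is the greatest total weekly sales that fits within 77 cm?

825

Ranking by ratio (weekly sales/cm): nut clusters 12.12, muesli mix 10.78, protein crunch 9.54, fruit rings 9.31.
The ratio ordering already packs tightly: 2×nut clusters + protein crunch + honey loops, 77 cm, 825.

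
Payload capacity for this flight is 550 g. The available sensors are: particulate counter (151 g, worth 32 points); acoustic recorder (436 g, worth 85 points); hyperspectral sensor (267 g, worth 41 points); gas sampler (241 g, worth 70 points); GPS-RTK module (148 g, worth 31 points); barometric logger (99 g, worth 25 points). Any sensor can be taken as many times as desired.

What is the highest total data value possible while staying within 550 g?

145

Taking the top-ratio sensors first gives 2×gas sampler for 140 (482 g).
Replace gas sampler with 3×barometric logger: the trade gains 5 net, giving 145 at 538 g.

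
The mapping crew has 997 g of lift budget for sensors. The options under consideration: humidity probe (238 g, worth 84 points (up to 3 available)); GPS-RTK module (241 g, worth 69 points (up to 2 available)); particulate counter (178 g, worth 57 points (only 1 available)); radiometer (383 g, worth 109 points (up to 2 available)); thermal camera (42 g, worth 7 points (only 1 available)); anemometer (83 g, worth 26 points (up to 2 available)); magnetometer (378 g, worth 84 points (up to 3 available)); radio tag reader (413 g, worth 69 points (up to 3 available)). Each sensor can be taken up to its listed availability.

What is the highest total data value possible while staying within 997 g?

335

3×humidity probe + particulate counter + anemometer uses 975 of the 997 g and totals 335.
The spare 22 g is too small for any remaining sensor, and no exchange beats 335.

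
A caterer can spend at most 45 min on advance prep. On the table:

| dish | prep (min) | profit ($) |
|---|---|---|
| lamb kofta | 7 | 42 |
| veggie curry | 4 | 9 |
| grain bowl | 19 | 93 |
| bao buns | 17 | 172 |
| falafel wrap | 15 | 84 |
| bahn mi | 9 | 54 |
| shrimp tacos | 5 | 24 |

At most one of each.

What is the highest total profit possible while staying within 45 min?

322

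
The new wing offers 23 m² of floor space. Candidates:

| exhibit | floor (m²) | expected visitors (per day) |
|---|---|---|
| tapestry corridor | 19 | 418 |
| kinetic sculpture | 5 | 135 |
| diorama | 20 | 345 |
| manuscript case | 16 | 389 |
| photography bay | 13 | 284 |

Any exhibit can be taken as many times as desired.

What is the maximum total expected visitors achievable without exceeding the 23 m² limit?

554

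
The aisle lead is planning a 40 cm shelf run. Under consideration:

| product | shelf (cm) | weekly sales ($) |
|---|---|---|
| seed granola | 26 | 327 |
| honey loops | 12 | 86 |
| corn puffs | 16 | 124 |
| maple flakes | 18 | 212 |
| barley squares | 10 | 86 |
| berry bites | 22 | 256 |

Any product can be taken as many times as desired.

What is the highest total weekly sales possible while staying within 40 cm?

468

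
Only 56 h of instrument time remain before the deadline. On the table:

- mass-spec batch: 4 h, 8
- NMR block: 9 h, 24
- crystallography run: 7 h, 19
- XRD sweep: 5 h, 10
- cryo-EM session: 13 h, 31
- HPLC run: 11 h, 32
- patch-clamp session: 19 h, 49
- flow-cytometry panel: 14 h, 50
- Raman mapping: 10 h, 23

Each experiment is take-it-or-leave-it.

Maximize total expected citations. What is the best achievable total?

160

Filling by ratio: NMR block + crystallography run + cryo-EM session + HPLC run + flow-cytometry panel for 156, with 2 h left unused.
Replace NMR block and cryo-EM session with XRD sweep + patch-clamp session: the trade gains 4 net, giving 160 at 56 h.
The closest alternative, mass-spec batch + crystallography run + HPLC run + patch-clamp session + flow-cytometry panel, reaches only 158.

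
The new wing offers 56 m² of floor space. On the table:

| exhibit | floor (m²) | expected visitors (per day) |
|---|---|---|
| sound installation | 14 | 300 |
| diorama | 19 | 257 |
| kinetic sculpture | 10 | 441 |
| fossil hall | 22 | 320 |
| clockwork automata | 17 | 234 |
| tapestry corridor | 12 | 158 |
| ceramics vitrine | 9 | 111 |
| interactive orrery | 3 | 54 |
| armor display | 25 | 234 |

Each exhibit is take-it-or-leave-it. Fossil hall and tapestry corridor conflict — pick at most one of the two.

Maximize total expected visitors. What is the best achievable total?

1187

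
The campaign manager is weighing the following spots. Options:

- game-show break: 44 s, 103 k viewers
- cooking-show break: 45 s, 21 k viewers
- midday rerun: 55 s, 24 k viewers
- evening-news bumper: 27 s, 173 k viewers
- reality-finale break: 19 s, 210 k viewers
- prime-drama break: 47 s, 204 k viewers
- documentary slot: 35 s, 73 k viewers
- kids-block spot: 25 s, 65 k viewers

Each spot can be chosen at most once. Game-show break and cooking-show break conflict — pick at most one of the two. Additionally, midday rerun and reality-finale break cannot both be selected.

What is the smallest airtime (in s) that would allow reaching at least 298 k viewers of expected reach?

Look for the lowest-airtime combination reaching 298.
evening-news bumper + reality-finale break reaches 383 using 46 s.
Below 46 s the best achievable stays under 298.

46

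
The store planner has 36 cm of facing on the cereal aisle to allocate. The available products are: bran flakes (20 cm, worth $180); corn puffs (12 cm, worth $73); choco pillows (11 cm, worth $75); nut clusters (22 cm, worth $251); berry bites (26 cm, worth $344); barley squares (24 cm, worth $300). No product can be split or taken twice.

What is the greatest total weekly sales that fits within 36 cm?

Filling by ratio: berry bites for 344, with 10 cm left unused.
The 26 cm tied up in berry bites is better spent on choco pillows + barley squares — total rises to 375 (35 cm).
The spare 1 cm is too small for any remaining product, and no exchange beats 375.

375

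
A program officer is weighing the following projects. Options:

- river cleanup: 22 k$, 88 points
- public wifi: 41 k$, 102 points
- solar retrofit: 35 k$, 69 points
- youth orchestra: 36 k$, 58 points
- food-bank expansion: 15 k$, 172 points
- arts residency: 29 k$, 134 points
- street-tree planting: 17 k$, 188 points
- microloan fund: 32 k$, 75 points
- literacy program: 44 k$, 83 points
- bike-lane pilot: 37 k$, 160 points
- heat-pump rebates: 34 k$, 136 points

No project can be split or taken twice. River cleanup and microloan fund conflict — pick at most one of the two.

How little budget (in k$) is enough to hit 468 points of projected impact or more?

Minimise k$ subject to total projected impact ≥ 468.
food-bank expansion + arts residency + street-tree planting reaches 494 using 61 k$.
Below 61 k$ the best achievable stays under 468.

61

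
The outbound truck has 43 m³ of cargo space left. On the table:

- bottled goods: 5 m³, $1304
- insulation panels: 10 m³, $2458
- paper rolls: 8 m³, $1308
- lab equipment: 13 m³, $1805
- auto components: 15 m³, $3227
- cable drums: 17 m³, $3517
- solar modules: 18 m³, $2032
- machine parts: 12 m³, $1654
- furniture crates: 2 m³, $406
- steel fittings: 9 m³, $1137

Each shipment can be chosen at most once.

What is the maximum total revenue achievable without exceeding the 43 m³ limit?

9202

The ratio heuristic lands on bottled goods + insulation panels + paper rolls + auto components + furniture crates (8703) but leaves 3 m³ idle.
The 15 m³ tied up in bottled goods and paper rolls and furniture crates is better spent on cable drums — total rises to 9202 (42 m³).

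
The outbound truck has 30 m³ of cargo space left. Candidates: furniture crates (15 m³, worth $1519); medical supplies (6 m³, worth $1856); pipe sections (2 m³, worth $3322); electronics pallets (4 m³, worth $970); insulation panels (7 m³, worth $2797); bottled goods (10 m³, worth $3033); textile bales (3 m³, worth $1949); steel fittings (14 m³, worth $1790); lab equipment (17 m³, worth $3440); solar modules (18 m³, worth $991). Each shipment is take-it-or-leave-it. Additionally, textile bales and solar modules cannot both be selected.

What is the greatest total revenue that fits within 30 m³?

Medical supplies + pipe sections + insulation panels + bottled goods + textile bales uses 28 of the 30 m³ and totals 12957.
The closest alternative, pipe sections + electronics pallets + insulation panels + bottled goods + textile bales, reaches only 12071.

12957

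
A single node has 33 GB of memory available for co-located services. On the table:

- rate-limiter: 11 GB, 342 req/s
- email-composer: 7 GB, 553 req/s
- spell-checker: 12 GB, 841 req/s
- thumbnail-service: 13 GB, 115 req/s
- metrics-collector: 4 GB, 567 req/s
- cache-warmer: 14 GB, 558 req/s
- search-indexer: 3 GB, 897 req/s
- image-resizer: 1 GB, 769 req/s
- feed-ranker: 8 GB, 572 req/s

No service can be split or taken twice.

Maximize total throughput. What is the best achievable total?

3646

Ranking by ratio (throughput/GB): image-resizer 769.00, search-indexer 299.00, metrics-collector 141.75.
A density-first pass picks email-composer + metrics-collector + search-indexer + image-resizer + feed-ranker — 3358 at 23 GB.
The 7 GB tied up in email-composer is better spent on spell-checker — total rises to 3646 (28 GB).
Nothing else within 33 GB beats 3646.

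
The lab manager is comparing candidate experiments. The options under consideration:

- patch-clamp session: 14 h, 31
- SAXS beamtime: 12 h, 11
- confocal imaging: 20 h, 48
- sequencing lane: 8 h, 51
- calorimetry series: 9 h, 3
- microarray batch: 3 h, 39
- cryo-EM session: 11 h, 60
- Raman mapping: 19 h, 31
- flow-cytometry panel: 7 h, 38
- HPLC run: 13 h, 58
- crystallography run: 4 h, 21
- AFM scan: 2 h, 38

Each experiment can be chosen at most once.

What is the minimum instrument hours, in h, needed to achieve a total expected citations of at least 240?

Need the lightest bundle worth ≥ 240.
sequencing lane + microarray batch + cryo-EM session + flow-cytometry panel + crystallography run + AFM scan reaches 247 using 35 h.
Any bundle with less than 35 h falls short of 240.

35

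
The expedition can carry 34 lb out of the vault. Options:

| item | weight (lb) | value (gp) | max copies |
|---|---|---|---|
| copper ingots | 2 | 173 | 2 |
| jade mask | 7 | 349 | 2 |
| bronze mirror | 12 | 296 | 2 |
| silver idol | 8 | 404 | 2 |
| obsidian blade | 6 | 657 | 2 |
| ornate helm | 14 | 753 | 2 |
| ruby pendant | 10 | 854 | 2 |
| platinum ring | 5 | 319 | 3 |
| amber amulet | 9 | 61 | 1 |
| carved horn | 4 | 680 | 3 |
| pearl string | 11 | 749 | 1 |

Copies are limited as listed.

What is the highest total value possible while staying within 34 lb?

4208

Filling by ratio: 2×copper ingots + 2×obsidian blade + platinum ring + 3×carved horn for 4019, with 1 lb left unused.
Replace 2×copper ingots and platinum ring with ruby pendant: the trade gains 189 net, giving 4208 at 34 lb.
That's the maximum — no swap from here does better than 4208.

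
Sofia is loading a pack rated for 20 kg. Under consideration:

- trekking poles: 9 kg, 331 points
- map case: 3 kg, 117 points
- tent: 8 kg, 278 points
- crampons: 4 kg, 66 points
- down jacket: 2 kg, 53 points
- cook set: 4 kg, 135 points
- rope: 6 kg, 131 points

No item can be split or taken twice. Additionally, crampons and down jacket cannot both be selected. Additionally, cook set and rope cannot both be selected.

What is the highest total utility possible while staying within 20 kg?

726

Density check — map case 39.00, trekking poles 36.78, tent 34.75, cook set 33.75 are the best per kg.
The ratio ordering already packs tightly: trekking poles + map case + tent, 20 kg, 726.
Runner-up trekking poles + tent + down jacket tops out at 662.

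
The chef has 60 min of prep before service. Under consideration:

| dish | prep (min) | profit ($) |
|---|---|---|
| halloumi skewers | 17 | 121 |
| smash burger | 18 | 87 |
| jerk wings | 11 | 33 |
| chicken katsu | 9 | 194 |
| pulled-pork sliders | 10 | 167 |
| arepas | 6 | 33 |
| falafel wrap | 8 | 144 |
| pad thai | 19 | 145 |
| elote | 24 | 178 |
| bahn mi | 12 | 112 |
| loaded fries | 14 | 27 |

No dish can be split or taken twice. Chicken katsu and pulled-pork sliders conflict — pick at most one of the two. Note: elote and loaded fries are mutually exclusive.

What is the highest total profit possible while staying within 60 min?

Chicken katsu + falafel wrap + pad thai + elote uses 60 of the 60 min and totals 661.
No other feasible combination exceeds 661.

661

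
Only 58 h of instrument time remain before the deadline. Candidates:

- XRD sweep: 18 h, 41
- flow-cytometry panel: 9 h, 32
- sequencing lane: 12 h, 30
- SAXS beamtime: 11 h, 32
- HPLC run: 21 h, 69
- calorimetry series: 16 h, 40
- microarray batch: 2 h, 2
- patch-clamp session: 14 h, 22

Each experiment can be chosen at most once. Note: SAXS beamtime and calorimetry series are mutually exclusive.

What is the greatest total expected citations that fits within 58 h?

171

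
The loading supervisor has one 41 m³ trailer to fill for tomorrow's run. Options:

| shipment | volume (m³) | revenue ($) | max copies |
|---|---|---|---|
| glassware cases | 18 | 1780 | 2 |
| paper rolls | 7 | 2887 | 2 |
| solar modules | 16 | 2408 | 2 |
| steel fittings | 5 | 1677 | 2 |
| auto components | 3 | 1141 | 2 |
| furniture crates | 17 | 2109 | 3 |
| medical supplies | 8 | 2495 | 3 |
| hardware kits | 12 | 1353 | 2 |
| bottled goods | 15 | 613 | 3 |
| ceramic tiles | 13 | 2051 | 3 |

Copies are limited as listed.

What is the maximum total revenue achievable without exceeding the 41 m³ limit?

By revenue per m³: paper rolls 412.43, auto components 380.33, steel fittings 335.40 lead.
Taking the top-ratio shipments first gives 2×paper rolls + 2×steel fittings + 2×auto components + medical supplies for 13905 (38 m³).
Dropping steel fittings frees 5 m³; slotting in medical supplies (8 m³) lifts the total to 14723 at 41 m³.
That's the maximum — no swap from here does better than 14723.

14723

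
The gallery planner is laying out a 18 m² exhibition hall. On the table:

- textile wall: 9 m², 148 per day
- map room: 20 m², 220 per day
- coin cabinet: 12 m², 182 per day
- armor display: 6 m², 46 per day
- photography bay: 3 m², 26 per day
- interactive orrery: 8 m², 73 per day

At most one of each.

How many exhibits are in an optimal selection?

The maximum expected visitors within 18 m² is 228.
coin cabinet + armor display hits 228 at 18 m².
Any selection reaching 228 contains exactly 2 exhibits.

2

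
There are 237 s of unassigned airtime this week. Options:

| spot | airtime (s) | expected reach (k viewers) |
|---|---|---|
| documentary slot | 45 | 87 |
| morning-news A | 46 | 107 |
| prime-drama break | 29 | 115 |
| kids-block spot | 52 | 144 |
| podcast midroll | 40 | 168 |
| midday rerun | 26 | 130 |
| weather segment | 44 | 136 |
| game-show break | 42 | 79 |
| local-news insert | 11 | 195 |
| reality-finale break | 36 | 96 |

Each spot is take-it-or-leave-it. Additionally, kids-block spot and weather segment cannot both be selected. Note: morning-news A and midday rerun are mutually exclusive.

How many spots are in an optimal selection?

7

Best achievable expected reach is 927.
One optimal bundle: documentary slot + prime-drama break + podcast midroll + midday rerun + weather segment + local-news insert + reality-finale break (231 s).
Every optimal selection uses 7 spots.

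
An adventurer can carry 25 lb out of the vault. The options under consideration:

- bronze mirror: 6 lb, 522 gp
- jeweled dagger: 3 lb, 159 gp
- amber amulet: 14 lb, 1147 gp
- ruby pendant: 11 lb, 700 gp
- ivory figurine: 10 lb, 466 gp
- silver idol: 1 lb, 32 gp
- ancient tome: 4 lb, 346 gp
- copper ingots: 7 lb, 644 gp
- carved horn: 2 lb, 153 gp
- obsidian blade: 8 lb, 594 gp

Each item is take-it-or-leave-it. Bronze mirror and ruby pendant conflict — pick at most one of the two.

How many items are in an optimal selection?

Optimal total is 2137.
For example amber amulet + ancient tome + copper ingots achieves it, using 25 lb.
Any selection reaching 2137 contains exactly 3 items.

3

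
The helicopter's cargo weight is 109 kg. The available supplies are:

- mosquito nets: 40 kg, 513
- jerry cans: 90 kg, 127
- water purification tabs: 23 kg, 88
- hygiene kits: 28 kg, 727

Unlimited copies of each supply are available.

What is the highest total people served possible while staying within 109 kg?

Water purification tabs + 3×hygiene kits uses 107 of the 109 kg and totals 2269.

2269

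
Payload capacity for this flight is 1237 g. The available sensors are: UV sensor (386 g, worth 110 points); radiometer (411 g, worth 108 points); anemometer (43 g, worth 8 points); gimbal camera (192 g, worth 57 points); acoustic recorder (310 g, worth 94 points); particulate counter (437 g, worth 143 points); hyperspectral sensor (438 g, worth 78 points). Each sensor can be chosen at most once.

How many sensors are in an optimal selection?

Best achievable data value is 361.
For example UV sensor + radiometer + particulate counter achieves it, using 1234 g.
All optima have 3 sensors.

3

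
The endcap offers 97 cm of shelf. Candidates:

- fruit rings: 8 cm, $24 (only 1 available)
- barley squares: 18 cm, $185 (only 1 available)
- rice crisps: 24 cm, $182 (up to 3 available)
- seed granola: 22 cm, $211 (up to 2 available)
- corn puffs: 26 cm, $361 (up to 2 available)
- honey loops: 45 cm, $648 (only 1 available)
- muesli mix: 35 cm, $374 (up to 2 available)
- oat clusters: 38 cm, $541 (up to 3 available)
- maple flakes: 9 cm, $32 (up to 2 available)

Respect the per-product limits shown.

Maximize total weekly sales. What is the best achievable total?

1370

Greedy by ratio would take honey loops + oat clusters + maple flakes: 92 cm used, total 1221.
The 47 cm tied up in oat clusters and maple flakes is better spent on 2×corn puffs — total rises to 1370 (97 cm).
That's the maximum — no swap from here does better than 1370.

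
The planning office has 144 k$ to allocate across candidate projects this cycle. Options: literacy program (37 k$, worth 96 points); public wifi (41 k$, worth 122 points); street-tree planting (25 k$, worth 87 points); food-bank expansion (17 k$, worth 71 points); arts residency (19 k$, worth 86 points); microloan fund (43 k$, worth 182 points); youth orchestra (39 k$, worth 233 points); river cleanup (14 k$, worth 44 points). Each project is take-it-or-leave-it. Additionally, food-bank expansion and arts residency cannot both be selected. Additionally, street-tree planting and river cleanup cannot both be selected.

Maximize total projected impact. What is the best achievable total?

Best packing: public wifi + arts residency + microloan fund + youth orchestra — 142 k$, 623 total.
Runner-up public wifi + food-bank expansion + microloan fund + youth orchestra tops out at 608.

623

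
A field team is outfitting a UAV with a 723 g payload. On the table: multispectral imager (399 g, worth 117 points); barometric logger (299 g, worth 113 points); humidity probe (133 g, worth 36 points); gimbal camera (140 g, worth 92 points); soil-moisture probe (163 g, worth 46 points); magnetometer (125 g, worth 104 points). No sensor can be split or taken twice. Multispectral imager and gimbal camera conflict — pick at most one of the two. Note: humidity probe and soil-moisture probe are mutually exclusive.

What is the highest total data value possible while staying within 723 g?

Barometric logger + humidity probe + gimbal camera + magnetometer uses 697 of the 723 g and totals 345.
The spare 26 g is too small for any remaining sensor, and no feasible exchange beats 345.

345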